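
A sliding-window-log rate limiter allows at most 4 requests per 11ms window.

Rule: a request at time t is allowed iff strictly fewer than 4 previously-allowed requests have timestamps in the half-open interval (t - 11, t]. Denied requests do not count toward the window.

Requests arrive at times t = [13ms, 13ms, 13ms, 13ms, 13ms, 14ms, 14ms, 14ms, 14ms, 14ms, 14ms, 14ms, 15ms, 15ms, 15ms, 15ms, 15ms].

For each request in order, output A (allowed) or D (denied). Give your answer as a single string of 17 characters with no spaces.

Tracking allowed requests in the window:
  req#1 t=13ms: ALLOW
  req#2 t=13ms: ALLOW
  req#3 t=13ms: ALLOW
  req#4 t=13ms: ALLOW
  req#5 t=13ms: DENY
  req#6 t=14ms: DENY
  req#7 t=14ms: DENY
  req#8 t=14ms: DENY
  req#9 t=14ms: DENY
  req#10 t=14ms: DENY
  req#11 t=14ms: DENY
  req#12 t=14ms: DENY
  req#13 t=15ms: DENY
  req#14 t=15ms: DENY
  req#15 t=15ms: DENY
  req#16 t=15ms: DENY
  req#17 t=15ms: DENY

Answer: AAAADDDDDDDDDDDDD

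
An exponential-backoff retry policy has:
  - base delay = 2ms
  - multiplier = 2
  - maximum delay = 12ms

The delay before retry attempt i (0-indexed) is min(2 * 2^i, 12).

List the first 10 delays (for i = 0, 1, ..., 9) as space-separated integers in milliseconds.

Computing each delay:
  i=0: min(2*2^0, 12) = 2
  i=1: min(2*2^1, 12) = 4
  i=2: min(2*2^2, 12) = 8
  i=3: min(2*2^3, 12) = 12
  i=4: min(2*2^4, 12) = 12
  i=5: min(2*2^5, 12) = 12
  i=6: min(2*2^6, 12) = 12
  i=7: min(2*2^7, 12) = 12
  i=8: min(2*2^8, 12) = 12
  i=9: min(2*2^9, 12) = 12

Answer: 2 4 8 12 12 12 12 12 12 12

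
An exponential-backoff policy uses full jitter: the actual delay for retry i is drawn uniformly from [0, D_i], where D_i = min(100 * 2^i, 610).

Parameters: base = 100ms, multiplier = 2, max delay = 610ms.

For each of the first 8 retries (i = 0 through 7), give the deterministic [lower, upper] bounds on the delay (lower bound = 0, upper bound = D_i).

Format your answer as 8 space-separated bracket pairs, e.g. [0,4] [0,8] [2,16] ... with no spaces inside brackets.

Computing bounds per retry:
  i=0: D_i=min(100*2^0,610)=100, bounds=[0,100]
  i=1: D_i=min(100*2^1,610)=200, bounds=[0,200]
  i=2: D_i=min(100*2^2,610)=400, bounds=[0,400]
  i=3: D_i=min(100*2^3,610)=610, bounds=[0,610]
  i=4: D_i=min(100*2^4,610)=610, bounds=[0,610]
  i=5: D_i=min(100*2^5,610)=610, bounds=[0,610]
  i=6: D_i=min(100*2^6,610)=610, bounds=[0,610]
  i=7: D_i=min(100*2^7,610)=610, bounds=[0,610]

Answer: [0,100] [0,200] [0,400] [0,610] [0,610] [0,610] [0,610] [0,610]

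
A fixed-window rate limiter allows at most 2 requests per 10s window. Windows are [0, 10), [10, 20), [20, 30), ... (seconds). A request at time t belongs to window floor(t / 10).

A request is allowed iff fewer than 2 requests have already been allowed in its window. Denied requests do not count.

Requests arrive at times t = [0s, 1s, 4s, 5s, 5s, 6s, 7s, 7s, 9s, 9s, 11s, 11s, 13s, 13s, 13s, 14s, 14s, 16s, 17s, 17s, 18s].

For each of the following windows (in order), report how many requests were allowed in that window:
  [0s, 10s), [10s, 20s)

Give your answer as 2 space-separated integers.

Answer: 2 2

Derivation:
Processing requests:
  req#1 t=0s (window 0): ALLOW
  req#2 t=1s (window 0): ALLOW
  req#3 t=4s (window 0): DENY
  req#4 t=5s (window 0): DENY
  req#5 t=5s (window 0): DENY
  req#6 t=6s (window 0): DENY
  req#7 t=7s (window 0): DENY
  req#8 t=7s (window 0): DENY
  req#9 t=9s (window 0): DENY
  req#10 t=9s (window 0): DENY
  req#11 t=11s (window 1): ALLOW
  req#12 t=11s (window 1): ALLOW
  req#13 t=13s (window 1): DENY
  req#14 t=13s (window 1): DENY
  req#15 t=13s (window 1): DENY
  req#16 t=14s (window 1): DENY
  req#17 t=14s (window 1): DENY
  req#18 t=16s (window 1): DENY
  req#19 t=17s (window 1): DENY
  req#20 t=17s (window 1): DENY
  req#21 t=18s (window 1): DENY

Allowed counts by window: 2 2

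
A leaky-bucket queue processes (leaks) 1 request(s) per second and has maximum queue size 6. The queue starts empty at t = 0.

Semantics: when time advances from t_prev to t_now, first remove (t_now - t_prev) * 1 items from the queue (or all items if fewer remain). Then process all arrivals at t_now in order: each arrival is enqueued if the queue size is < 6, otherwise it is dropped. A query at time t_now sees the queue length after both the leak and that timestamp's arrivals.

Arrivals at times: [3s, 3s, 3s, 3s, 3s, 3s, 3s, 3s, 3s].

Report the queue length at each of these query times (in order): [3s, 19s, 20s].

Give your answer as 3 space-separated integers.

Answer: 6 0 0

Derivation:
Queue lengths at query times:
  query t=3s: backlog = 6
  query t=19s: backlog = 0
  query t=20s: backlog = 0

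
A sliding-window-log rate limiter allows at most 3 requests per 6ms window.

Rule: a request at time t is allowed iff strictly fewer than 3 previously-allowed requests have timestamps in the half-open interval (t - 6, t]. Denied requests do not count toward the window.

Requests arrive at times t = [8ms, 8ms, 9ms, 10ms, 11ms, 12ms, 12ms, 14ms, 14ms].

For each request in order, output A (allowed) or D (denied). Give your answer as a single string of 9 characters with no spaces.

Answer: AAADDDDAA

Derivation:
Tracking allowed requests in the window:
  req#1 t=8ms: ALLOW
  req#2 t=8ms: ALLOW
  req#3 t=9ms: ALLOW
  req#4 t=10ms: DENY
  req#5 t=11ms: DENY
  req#6 t=12ms: DENY
  req#7 t=12ms: DENY
  req#8 t=14ms: ALLOW
  req#9 t=14ms: ALLOW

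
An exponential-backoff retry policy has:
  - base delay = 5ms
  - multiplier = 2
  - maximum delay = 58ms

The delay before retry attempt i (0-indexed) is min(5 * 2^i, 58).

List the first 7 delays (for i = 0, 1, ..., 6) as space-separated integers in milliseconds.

Computing each delay:
  i=0: min(5*2^0, 58) = 5
  i=1: min(5*2^1, 58) = 10
  i=2: min(5*2^2, 58) = 20
  i=3: min(5*2^3, 58) = 40
  i=4: min(5*2^4, 58) = 58
  i=5: min(5*2^5, 58) = 58
  i=6: min(5*2^6, 58) = 58

Answer: 5 10 20 40 58 58 58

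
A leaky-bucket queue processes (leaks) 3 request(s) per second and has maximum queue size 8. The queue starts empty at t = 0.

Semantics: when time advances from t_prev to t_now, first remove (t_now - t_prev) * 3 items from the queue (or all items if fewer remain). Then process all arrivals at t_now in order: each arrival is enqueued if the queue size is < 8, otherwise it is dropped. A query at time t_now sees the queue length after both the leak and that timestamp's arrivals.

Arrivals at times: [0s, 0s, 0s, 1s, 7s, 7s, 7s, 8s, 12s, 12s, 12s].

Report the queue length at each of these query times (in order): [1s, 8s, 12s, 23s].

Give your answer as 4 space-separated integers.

Queue lengths at query times:
  query t=1s: backlog = 1
  query t=8s: backlog = 1
  query t=12s: backlog = 3
  query t=23s: backlog = 0

Answer: 1 1 3 0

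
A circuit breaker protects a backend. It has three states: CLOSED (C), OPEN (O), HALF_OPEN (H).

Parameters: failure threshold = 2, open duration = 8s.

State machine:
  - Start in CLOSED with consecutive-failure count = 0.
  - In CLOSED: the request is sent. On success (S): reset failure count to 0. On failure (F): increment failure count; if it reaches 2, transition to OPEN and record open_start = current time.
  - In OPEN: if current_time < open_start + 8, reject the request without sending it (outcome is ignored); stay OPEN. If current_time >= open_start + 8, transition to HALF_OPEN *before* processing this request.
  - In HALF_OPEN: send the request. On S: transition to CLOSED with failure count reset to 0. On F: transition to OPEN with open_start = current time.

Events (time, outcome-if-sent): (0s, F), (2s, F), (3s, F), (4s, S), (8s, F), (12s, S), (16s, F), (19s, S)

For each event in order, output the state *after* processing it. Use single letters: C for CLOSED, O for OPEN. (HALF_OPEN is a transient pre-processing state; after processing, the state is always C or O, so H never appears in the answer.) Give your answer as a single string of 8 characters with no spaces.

State after each event:
  event#1 t=0s outcome=F: state=CLOSED
  event#2 t=2s outcome=F: state=OPEN
  event#3 t=3s outcome=F: state=OPEN
  event#4 t=4s outcome=S: state=OPEN
  event#5 t=8s outcome=F: state=OPEN
  event#6 t=12s outcome=S: state=CLOSED
  event#7 t=16s outcome=F: state=CLOSED
  event#8 t=19s outcome=S: state=CLOSED

Answer: COOOOCCC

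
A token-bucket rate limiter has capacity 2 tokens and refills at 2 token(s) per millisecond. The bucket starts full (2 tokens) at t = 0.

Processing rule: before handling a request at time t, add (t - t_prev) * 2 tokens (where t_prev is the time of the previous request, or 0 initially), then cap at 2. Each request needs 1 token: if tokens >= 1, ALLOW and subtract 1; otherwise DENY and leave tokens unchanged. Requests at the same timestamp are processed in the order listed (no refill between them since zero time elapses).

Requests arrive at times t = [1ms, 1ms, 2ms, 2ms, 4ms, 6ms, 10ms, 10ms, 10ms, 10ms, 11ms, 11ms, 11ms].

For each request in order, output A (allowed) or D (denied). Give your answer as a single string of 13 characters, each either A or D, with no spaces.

Answer: AAAAAAAADDAAD

Derivation:
Simulating step by step:
  req#1 t=1ms: ALLOW
  req#2 t=1ms: ALLOW
  req#3 t=2ms: ALLOW
  req#4 t=2ms: ALLOW
  req#5 t=4ms: ALLOW
  req#6 t=6ms: ALLOW
  req#7 t=10ms: ALLOW
  req#8 t=10ms: ALLOW
  req#9 t=10ms: DENY
  req#10 t=10ms: DENY
  req#11 t=11ms: ALLOW
  req#12 t=11ms: ALLOW
  req#13 t=11ms: DENY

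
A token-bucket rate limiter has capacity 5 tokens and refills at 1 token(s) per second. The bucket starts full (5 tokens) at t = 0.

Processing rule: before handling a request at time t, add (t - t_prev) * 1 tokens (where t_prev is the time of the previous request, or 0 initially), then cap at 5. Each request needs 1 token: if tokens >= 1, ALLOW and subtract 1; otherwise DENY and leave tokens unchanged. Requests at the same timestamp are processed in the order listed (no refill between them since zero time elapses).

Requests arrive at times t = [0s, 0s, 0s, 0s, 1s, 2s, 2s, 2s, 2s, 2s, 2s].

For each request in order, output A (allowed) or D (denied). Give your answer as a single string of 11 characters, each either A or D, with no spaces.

Answer: AAAAAAADDDD

Derivation:
Simulating step by step:
  req#1 t=0s: ALLOW
  req#2 t=0s: ALLOW
  req#3 t=0s: ALLOW
  req#4 t=0s: ALLOW
  req#5 t=1s: ALLOW
  req#6 t=2s: ALLOW
  req#7 t=2s: ALLOW
  req#8 t=2s: DENY
  req#9 t=2s: DENY
  req#10 t=2s: DENY
  req#11 t=2s: DENY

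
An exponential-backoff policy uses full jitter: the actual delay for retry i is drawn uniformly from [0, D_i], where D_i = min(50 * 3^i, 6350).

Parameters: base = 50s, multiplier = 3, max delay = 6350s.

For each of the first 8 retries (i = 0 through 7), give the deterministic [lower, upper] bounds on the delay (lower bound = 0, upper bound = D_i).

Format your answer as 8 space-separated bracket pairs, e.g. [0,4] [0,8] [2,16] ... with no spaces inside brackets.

Answer: [0,50] [0,150] [0,450] [0,1350] [0,4050] [0,6350] [0,6350] [0,6350]

Derivation:
Computing bounds per retry:
  i=0: D_i=min(50*3^0,6350)=50, bounds=[0,50]
  i=1: D_i=min(50*3^1,6350)=150, bounds=[0,150]
  i=2: D_i=min(50*3^2,6350)=450, bounds=[0,450]
  i=3: D_i=min(50*3^3,6350)=1350, bounds=[0,1350]
  i=4: D_i=min(50*3^4,6350)=4050, bounds=[0,4050]
  i=5: D_i=min(50*3^5,6350)=6350, bounds=[0,6350]
  i=6: D_i=min(50*3^6,6350)=6350, bounds=[0,6350]
  i=7: D_i=min(50*3^7,6350)=6350, bounds=[0,6350]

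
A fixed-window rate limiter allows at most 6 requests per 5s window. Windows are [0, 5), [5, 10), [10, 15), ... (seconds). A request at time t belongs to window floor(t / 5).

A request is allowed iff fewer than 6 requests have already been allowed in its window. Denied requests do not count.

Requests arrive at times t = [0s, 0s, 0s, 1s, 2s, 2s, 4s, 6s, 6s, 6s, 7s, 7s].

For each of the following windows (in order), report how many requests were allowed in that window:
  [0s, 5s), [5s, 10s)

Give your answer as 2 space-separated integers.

Processing requests:
  req#1 t=0s (window 0): ALLOW
  req#2 t=0s (window 0): ALLOW
  req#3 t=0s (window 0): ALLOW
  req#4 t=1s (window 0): ALLOW
  req#5 t=2s (window 0): ALLOW
  req#6 t=2s (window 0): ALLOW
  req#7 t=4s (window 0): DENY
  req#8 t=6s (window 1): ALLOW
  req#9 t=6s (window 1): ALLOW
  req#10 t=6s (window 1): ALLOW
  req#11 t=7s (window 1): ALLOW
  req#12 t=7s (window 1): ALLOW

Allowed counts by window: 6 5

Answer: 6 5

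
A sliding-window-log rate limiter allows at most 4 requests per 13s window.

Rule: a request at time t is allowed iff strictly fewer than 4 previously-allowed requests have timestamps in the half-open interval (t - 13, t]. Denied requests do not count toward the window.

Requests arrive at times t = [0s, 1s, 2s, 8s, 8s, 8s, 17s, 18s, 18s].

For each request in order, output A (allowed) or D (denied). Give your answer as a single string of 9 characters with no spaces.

Answer: AAAADDAAA

Derivation:
Tracking allowed requests in the window:
  req#1 t=0s: ALLOW
  req#2 t=1s: ALLOW
  req#3 t=2s: ALLOW
  req#4 t=8s: ALLOW
  req#5 t=8s: DENY
  req#6 t=8s: DENY
  req#7 t=17s: ALLOW
  req#8 t=18s: ALLOW
  req#9 t=18s: ALLOW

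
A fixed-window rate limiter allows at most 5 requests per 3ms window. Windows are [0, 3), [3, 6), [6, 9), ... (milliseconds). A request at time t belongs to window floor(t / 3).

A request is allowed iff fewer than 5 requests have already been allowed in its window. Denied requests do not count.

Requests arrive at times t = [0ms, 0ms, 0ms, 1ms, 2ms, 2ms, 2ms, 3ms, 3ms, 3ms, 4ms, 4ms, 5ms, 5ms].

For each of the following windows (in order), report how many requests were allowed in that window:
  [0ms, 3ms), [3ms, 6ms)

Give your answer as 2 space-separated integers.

Processing requests:
  req#1 t=0ms (window 0): ALLOW
  req#2 t=0ms (window 0): ALLOW
  req#3 t=0ms (window 0): ALLOW
  req#4 t=1ms (window 0): ALLOW
  req#5 t=2ms (window 0): ALLOW
  req#6 t=2ms (window 0): DENY
  req#7 t=2ms (window 0): DENY
  req#8 t=3ms (window 1): ALLOW
  req#9 t=3ms (window 1): ALLOW
  req#10 t=3ms (window 1): ALLOW
  req#11 t=4ms (window 1): ALLOW
  req#12 t=4ms (window 1): ALLOW
  req#13 t=5ms (window 1): DENY
  req#14 t=5ms (window 1): DENY

Allowed counts by window: 5 5

Answer: 5 5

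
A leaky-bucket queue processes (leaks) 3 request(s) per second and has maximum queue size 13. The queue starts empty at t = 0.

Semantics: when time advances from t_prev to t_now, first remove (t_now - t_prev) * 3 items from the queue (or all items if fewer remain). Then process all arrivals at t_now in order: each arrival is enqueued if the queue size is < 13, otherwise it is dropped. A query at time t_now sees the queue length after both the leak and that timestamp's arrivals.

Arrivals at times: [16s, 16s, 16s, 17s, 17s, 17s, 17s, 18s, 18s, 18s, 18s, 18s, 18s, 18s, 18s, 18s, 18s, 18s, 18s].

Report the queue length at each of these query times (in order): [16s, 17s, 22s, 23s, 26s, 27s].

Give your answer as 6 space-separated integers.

Queue lengths at query times:
  query t=16s: backlog = 3
  query t=17s: backlog = 4
  query t=22s: backlog = 1
  query t=23s: backlog = 0
  query t=26s: backlog = 0
  query t=27s: backlog = 0

Answer: 3 4 1 0 0 0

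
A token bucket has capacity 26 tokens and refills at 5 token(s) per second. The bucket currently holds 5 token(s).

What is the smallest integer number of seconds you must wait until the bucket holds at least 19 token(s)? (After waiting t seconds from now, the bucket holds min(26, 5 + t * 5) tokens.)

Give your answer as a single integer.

Need 5 + t * 5 >= 19, so t >= 14/5.
Smallest integer t = ceil(14/5) = 3.

Answer: 3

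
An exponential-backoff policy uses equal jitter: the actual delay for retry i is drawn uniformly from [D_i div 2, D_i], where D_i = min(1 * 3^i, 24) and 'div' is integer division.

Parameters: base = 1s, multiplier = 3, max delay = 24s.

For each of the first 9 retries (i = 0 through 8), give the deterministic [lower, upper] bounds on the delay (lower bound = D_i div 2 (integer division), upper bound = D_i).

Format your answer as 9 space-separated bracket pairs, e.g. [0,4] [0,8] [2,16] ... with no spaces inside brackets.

Computing bounds per retry:
  i=0: D_i=min(1*3^0,24)=1, bounds=[0,1]
  i=1: D_i=min(1*3^1,24)=3, bounds=[1,3]
  i=2: D_i=min(1*3^2,24)=9, bounds=[4,9]
  i=3: D_i=min(1*3^3,24)=24, bounds=[12,24]
  i=4: D_i=min(1*3^4,24)=24, bounds=[12,24]
  i=5: D_i=min(1*3^5,24)=24, bounds=[12,24]
  i=6: D_i=min(1*3^6,24)=24, bounds=[12,24]
  i=7: D_i=min(1*3^7,24)=24, bounds=[12,24]
  i=8: D_i=min(1*3^8,24)=24, bounds=[12,24]

Answer: [0,1] [1,3] [4,9] [12,24] [12,24] [12,24] [12,24] [12,24] [12,24]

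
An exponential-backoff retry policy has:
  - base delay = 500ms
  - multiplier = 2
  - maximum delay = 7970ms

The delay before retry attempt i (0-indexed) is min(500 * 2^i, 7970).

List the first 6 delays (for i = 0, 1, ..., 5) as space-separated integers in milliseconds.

Computing each delay:
  i=0: min(500*2^0, 7970) = 500
  i=1: min(500*2^1, 7970) = 1000
  i=2: min(500*2^2, 7970) = 2000
  i=3: min(500*2^3, 7970) = 4000
  i=4: min(500*2^4, 7970) = 7970
  i=5: min(500*2^5, 7970) = 7970

Answer: 500 1000 2000 4000 7970 7970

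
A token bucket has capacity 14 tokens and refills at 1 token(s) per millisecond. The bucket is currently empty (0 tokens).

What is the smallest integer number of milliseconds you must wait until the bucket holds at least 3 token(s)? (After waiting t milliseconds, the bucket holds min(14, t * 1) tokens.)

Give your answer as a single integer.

Need t * 1 >= 3, so t >= 3/1.
Smallest integer t = ceil(3/1) = 3.

Answer: 3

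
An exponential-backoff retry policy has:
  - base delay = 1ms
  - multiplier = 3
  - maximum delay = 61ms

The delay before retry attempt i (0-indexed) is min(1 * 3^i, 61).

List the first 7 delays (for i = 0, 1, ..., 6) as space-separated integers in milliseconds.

Answer: 1 3 9 27 61 61 61

Derivation:
Computing each delay:
  i=0: min(1*3^0, 61) = 1
  i=1: min(1*3^1, 61) = 3
  i=2: min(1*3^2, 61) = 9
  i=3: min(1*3^3, 61) = 27
  i=4: min(1*3^4, 61) = 61
  i=5: min(1*3^5, 61) = 61
  i=6: min(1*3^6, 61) = 61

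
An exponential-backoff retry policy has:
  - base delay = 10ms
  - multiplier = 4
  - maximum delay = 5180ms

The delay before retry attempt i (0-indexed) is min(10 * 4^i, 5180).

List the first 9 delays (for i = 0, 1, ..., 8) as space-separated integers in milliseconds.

Answer: 10 40 160 640 2560 5180 5180 5180 5180

Derivation:
Computing each delay:
  i=0: min(10*4^0, 5180) = 10
  i=1: min(10*4^1, 5180) = 40
  i=2: min(10*4^2, 5180) = 160
  i=3: min(10*4^3, 5180) = 640
  i=4: min(10*4^4, 5180) = 2560
  i=5: min(10*4^5, 5180) = 5180
  i=6: min(10*4^6, 5180) = 5180
  i=7: min(10*4^7, 5180) = 5180
  i=8: min(10*4^8, 5180) = 5180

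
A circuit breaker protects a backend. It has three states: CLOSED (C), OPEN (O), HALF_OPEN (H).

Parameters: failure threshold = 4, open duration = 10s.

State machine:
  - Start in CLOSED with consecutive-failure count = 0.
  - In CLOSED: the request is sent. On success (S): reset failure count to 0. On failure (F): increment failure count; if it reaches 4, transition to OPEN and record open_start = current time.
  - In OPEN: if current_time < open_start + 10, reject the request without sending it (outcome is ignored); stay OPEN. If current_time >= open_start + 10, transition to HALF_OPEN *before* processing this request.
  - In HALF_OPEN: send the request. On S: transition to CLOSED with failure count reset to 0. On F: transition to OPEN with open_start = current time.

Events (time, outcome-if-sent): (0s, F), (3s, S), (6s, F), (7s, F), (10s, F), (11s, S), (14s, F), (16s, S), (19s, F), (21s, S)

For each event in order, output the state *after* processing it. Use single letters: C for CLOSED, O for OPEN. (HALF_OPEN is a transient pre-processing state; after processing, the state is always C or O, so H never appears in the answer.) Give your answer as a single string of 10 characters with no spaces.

State after each event:
  event#1 t=0s outcome=F: state=CLOSED
  event#2 t=3s outcome=S: state=CLOSED
  event#3 t=6s outcome=F: state=CLOSED
  event#4 t=7s outcome=F: state=CLOSED
  event#5 t=10s outcome=F: state=CLOSED
  event#6 t=11s outcome=S: state=CLOSED
  event#7 t=14s outcome=F: state=CLOSED
  event#8 t=16s outcome=S: state=CLOSED
  event#9 t=19s outcome=F: state=CLOSED
  event#10 t=21s outcome=S: state=CLOSED

Answer: CCCCCCCCCC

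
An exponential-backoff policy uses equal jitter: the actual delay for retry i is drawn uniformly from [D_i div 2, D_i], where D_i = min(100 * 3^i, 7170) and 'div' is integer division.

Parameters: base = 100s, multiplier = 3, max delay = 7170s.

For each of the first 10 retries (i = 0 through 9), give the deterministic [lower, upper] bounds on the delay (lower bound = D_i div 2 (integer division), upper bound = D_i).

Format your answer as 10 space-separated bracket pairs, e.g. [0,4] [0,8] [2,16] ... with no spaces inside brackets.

Answer: [50,100] [150,300] [450,900] [1350,2700] [3585,7170] [3585,7170] [3585,7170] [3585,7170] [3585,7170] [3585,7170]

Derivation:
Computing bounds per retry:
  i=0: D_i=min(100*3^0,7170)=100, bounds=[50,100]
  i=1: D_i=min(100*3^1,7170)=300, bounds=[150,300]
  i=2: D_i=min(100*3^2,7170)=900, bounds=[450,900]
  i=3: D_i=min(100*3^3,7170)=2700, bounds=[1350,2700]
  i=4: D_i=min(100*3^4,7170)=7170, bounds=[3585,7170]
  i=5: D_i=min(100*3^5,7170)=7170, bounds=[3585,7170]
  i=6: D_i=min(100*3^6,7170)=7170, bounds=[3585,7170]
  i=7: D_i=min(100*3^7,7170)=7170, bounds=[3585,7170]
  i=8: D_i=min(100*3^8,7170)=7170, bounds=[3585,7170]
  i=9: D_i=min(100*3^9,7170)=7170, bounds=[3585,7170]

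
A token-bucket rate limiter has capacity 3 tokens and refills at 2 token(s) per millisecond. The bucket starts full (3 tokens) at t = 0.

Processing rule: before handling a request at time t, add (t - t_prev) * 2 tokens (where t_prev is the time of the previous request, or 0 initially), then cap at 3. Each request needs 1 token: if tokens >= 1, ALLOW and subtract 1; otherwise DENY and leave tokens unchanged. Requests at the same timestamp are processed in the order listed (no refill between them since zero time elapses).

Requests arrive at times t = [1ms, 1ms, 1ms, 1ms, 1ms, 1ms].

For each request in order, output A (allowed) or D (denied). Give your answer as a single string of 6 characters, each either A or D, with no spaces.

Simulating step by step:
  req#1 t=1ms: ALLOW
  req#2 t=1ms: ALLOW
  req#3 t=1ms: ALLOW
  req#4 t=1ms: DENY
  req#5 t=1ms: DENY
  req#6 t=1ms: DENY

Answer: AAADDD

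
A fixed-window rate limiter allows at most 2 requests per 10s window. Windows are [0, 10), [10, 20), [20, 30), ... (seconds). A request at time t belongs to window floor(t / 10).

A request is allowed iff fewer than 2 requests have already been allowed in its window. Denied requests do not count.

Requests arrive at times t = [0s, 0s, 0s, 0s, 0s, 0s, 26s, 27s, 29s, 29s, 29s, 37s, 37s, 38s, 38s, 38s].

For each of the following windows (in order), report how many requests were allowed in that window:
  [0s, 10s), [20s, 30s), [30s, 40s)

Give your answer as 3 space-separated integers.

Answer: 2 2 2

Derivation:
Processing requests:
  req#1 t=0s (window 0): ALLOW
  req#2 t=0s (window 0): ALLOW
  req#3 t=0s (window 0): DENY
  req#4 t=0s (window 0): DENY
  req#5 t=0s (window 0): DENY
  req#6 t=0s (window 0): DENY
  req#7 t=26s (window 2): ALLOW
  req#8 t=27s (window 2): ALLOW
  req#9 t=29s (window 2): DENY
  req#10 t=29s (window 2): DENY
  req#11 t=29s (window 2): DENY
  req#12 t=37s (window 3): ALLOW
  req#13 t=37s (window 3): ALLOW
  req#14 t=38s (window 3): DENY
  req#15 t=38s (window 3): DENY
  req#16 t=38s (window 3): DENY

Allowed counts by window: 2 2 2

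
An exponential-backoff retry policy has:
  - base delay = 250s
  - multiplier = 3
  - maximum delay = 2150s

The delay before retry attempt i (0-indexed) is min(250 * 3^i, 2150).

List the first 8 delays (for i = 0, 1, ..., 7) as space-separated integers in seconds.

Computing each delay:
  i=0: min(250*3^0, 2150) = 250
  i=1: min(250*3^1, 2150) = 750
  i=2: min(250*3^2, 2150) = 2150
  i=3: min(250*3^3, 2150) = 2150
  i=4: min(250*3^4, 2150) = 2150
  i=5: min(250*3^5, 2150) = 2150
  i=6: min(250*3^6, 2150) = 2150
  i=7: min(250*3^7, 2150) = 2150

Answer: 250 750 2150 2150 2150 2150 2150 2150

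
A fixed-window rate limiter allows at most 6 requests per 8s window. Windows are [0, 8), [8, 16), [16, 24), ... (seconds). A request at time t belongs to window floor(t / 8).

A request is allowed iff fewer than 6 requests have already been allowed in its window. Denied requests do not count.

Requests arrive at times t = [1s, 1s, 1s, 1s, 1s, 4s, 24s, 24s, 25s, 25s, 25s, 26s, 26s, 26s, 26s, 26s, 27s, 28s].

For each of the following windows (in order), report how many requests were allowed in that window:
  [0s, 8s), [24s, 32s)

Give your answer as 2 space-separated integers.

Processing requests:
  req#1 t=1s (window 0): ALLOW
  req#2 t=1s (window 0): ALLOW
  req#3 t=1s (window 0): ALLOW
  req#4 t=1s (window 0): ALLOW
  req#5 t=1s (window 0): ALLOW
  req#6 t=4s (window 0): ALLOW
  req#7 t=24s (window 3): ALLOW
  req#8 t=24s (window 3): ALLOW
  req#9 t=25s (window 3): ALLOW
  req#10 t=25s (window 3): ALLOW
  req#11 t=25s (window 3): ALLOW
  req#12 t=26s (window 3): ALLOW
  req#13 t=26s (window 3): DENY
  req#14 t=26s (window 3): DENY
  req#15 t=26s (window 3): DENY
  req#16 t=26s (window 3): DENY
  req#17 t=27s (window 3): DENY
  req#18 t=28s (window 3): DENY

Allowed counts by window: 6 6

Answer: 6 6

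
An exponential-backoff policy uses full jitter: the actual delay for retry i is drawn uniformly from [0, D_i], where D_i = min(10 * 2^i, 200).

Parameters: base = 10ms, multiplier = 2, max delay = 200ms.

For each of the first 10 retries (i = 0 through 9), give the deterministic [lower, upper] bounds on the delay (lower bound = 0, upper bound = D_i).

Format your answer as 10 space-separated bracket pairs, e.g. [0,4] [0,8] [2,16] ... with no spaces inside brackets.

Answer: [0,10] [0,20] [0,40] [0,80] [0,160] [0,200] [0,200] [0,200] [0,200] [0,200]

Derivation:
Computing bounds per retry:
  i=0: D_i=min(10*2^0,200)=10, bounds=[0,10]
  i=1: D_i=min(10*2^1,200)=20, bounds=[0,20]
  i=2: D_i=min(10*2^2,200)=40, bounds=[0,40]
  i=3: D_i=min(10*2^3,200)=80, bounds=[0,80]
  i=4: D_i=min(10*2^4,200)=160, bounds=[0,160]
  i=5: D_i=min(10*2^5,200)=200, bounds=[0,200]
  i=6: D_i=min(10*2^6,200)=200, bounds=[0,200]
  i=7: D_i=min(10*2^7,200)=200, bounds=[0,200]
  i=8: D_i=min(10*2^8,200)=200, bounds=[0,200]
  i=9: D_i=min(10*2^9,200)=200, bounds=[0,200]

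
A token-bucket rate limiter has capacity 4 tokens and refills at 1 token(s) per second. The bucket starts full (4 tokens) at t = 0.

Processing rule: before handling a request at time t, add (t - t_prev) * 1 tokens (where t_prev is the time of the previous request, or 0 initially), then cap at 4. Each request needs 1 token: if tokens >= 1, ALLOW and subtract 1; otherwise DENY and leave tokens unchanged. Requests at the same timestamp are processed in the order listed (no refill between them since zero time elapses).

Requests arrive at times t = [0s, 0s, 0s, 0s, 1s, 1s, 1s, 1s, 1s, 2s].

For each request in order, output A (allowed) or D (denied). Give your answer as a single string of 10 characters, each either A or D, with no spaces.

Answer: AAAAADDDDA

Derivation:
Simulating step by step:
  req#1 t=0s: ALLOW
  req#2 t=0s: ALLOW
  req#3 t=0s: ALLOW
  req#4 t=0s: ALLOW
  req#5 t=1s: ALLOW
  req#6 t=1s: DENY
  req#7 t=1s: DENY
  req#8 t=1s: DENY
  req#9 t=1s: DENY
  req#10 t=2s: ALLOW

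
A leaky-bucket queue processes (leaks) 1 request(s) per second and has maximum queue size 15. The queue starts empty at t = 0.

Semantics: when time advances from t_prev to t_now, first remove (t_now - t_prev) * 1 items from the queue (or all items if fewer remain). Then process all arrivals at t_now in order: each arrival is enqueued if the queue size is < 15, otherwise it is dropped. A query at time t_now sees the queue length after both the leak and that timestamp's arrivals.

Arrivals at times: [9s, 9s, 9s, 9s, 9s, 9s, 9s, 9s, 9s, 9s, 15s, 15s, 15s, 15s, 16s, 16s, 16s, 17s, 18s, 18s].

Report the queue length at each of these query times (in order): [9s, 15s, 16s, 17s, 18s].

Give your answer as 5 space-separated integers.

Answer: 10 8 10 10 11

Derivation:
Queue lengths at query times:
  query t=9s: backlog = 10
  query t=15s: backlog = 8
  query t=16s: backlog = 10
  query t=17s: backlog = 10
  query t=18s: backlog = 11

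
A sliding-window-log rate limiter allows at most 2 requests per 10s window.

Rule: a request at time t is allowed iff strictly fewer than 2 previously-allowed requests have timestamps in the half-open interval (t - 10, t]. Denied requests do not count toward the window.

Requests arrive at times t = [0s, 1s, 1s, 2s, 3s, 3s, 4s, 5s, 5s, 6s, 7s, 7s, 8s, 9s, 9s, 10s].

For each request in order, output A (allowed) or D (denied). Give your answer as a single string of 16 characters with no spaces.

Answer: AADDDDDDDDDDDDDA

Derivation:
Tracking allowed requests in the window:
  req#1 t=0s: ALLOW
  req#2 t=1s: ALLOW
  req#3 t=1s: DENY
  req#4 t=2s: DENY
  req#5 t=3s: DENY
  req#6 t=3s: DENY
  req#7 t=4s: DENY
  req#8 t=5s: DENY
  req#9 t=5s: DENY
  req#10 t=6s: DENY
  req#11 t=7s: DENY
  req#12 t=7s: DENY
  req#13 t=8s: DENY
  req#14 t=9s: DENY
  req#15 t=9s: DENY
  req#16 t=10s: ALLOW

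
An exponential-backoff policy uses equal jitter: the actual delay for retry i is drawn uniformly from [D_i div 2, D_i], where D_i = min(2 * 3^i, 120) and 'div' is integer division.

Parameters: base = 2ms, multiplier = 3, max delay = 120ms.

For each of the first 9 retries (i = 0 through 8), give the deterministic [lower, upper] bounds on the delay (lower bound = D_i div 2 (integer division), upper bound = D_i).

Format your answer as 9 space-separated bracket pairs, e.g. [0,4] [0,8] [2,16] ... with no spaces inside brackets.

Computing bounds per retry:
  i=0: D_i=min(2*3^0,120)=2, bounds=[1,2]
  i=1: D_i=min(2*3^1,120)=6, bounds=[3,6]
  i=2: D_i=min(2*3^2,120)=18, bounds=[9,18]
  i=3: D_i=min(2*3^3,120)=54, bounds=[27,54]
  i=4: D_i=min(2*3^4,120)=120, bounds=[60,120]
  i=5: D_i=min(2*3^5,120)=120, bounds=[60,120]
  i=6: D_i=min(2*3^6,120)=120, bounds=[60,120]
  i=7: D_i=min(2*3^7,120)=120, bounds=[60,120]
  i=8: D_i=min(2*3^8,120)=120, bounds=[60,120]

Answer: [1,2] [3,6] [9,18] [27,54] [60,120] [60,120] [60,120] [60,120] [60,120]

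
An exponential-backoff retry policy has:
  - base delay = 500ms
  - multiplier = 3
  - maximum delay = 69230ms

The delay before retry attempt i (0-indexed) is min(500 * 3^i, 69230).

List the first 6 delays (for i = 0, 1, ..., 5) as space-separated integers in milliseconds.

Computing each delay:
  i=0: min(500*3^0, 69230) = 500
  i=1: min(500*3^1, 69230) = 1500
  i=2: min(500*3^2, 69230) = 4500
  i=3: min(500*3^3, 69230) = 13500
  i=4: min(500*3^4, 69230) = 40500
  i=5: min(500*3^5, 69230) = 69230

Answer: 500 1500 4500 13500 40500 69230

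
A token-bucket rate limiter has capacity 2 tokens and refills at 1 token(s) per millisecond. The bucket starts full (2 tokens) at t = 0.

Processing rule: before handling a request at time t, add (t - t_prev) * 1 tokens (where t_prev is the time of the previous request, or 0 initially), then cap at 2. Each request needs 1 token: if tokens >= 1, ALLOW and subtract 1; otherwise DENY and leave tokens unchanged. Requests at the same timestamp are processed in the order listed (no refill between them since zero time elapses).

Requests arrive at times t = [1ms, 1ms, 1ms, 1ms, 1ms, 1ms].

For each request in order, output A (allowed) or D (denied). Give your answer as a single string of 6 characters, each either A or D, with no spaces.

Simulating step by step:
  req#1 t=1ms: ALLOW
  req#2 t=1ms: ALLOW
  req#3 t=1ms: DENY
  req#4 t=1ms: DENY
  req#5 t=1ms: DENY
  req#6 t=1ms: DENY

Answer: AADDDD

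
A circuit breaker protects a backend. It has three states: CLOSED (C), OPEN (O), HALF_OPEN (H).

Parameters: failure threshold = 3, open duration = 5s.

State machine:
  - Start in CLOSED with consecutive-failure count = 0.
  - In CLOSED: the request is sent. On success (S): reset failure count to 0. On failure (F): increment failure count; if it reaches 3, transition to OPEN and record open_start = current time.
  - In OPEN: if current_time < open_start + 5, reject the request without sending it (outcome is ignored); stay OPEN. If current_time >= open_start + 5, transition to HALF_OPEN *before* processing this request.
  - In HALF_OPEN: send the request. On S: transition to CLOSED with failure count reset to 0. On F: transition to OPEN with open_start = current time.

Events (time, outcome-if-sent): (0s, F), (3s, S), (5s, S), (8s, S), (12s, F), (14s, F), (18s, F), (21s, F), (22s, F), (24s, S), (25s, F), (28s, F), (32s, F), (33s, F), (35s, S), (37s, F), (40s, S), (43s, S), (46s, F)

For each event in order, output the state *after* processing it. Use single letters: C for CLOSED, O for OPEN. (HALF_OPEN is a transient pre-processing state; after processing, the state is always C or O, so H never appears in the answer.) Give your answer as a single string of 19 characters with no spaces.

Answer: CCCCCCOOOCCCOOOOOCC

Derivation:
State after each event:
  event#1 t=0s outcome=F: state=CLOSED
  event#2 t=3s outcome=S: state=CLOSED
  event#3 t=5s outcome=S: state=CLOSED
  event#4 t=8s outcome=S: state=CLOSED
  event#5 t=12s outcome=F: state=CLOSED
  event#6 t=14s outcome=F: state=CLOSED
  event#7 t=18s outcome=F: state=OPEN
  event#8 t=21s outcome=F: state=OPEN
  event#9 t=22s outcome=F: state=OPEN
  event#10 t=24s outcome=S: state=CLOSED
  event#11 t=25s outcome=F: state=CLOSED
  event#12 t=28s outcome=F: state=CLOSED
  event#13 t=32s outcome=F: state=OPEN
  event#14 t=33s outcome=F: state=OPEN
  event#15 t=35s outcome=S: state=OPEN
  event#16 t=37s outcome=F: state=OPEN
  event#17 t=40s outcome=S: state=OPEN
  event#18 t=43s outcome=S: state=CLOSED
  event#19 t=46s outcome=F: state=CLOSED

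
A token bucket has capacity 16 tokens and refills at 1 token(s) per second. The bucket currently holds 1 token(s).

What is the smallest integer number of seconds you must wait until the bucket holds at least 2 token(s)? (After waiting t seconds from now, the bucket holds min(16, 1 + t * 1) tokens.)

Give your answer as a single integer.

Need 1 + t * 1 >= 2, so t >= 1/1.
Smallest integer t = ceil(1/1) = 1.

Answer: 1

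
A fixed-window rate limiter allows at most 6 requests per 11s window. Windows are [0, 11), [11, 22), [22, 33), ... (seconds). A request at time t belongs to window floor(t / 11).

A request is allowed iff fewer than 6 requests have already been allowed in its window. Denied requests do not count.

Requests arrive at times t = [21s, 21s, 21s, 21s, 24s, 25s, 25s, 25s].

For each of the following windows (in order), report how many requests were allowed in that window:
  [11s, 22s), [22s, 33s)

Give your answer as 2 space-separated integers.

Answer: 4 4

Derivation:
Processing requests:
  req#1 t=21s (window 1): ALLOW
  req#2 t=21s (window 1): ALLOW
  req#3 t=21s (window 1): ALLOW
  req#4 t=21s (window 1): ALLOW
  req#5 t=24s (window 2): ALLOW
  req#6 t=25s (window 2): ALLOW
  req#7 t=25s (window 2): ALLOW
  req#8 t=25s (window 2): ALLOW

Allowed counts by window: 4 4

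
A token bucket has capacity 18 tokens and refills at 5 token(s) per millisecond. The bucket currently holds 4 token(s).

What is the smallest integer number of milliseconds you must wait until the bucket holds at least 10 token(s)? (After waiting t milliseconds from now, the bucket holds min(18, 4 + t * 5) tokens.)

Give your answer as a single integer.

Need 4 + t * 5 >= 10, so t >= 6/5.
Smallest integer t = ceil(6/5) = 2.

Answer: 2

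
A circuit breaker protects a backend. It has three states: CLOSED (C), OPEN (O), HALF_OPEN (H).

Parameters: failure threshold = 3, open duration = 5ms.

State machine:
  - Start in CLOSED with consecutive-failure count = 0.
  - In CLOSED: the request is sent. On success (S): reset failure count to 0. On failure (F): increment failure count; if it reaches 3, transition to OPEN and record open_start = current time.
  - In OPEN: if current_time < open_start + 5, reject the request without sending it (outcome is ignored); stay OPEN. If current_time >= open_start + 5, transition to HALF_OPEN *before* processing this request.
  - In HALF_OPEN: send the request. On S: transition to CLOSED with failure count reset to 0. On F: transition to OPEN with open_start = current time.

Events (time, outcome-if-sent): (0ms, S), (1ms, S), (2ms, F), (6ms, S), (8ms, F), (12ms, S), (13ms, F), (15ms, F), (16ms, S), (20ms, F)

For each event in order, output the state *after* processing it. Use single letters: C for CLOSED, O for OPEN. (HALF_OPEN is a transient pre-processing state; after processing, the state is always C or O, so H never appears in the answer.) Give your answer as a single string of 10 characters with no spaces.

Answer: CCCCCCCCCC

Derivation:
State after each event:
  event#1 t=0ms outcome=S: state=CLOSED
  event#2 t=1ms outcome=S: state=CLOSED
  event#3 t=2ms outcome=F: state=CLOSED
  event#4 t=6ms outcome=S: state=CLOSED
  event#5 t=8ms outcome=F: state=CLOSED
  event#6 t=12ms outcome=S: state=CLOSED
  event#7 t=13ms outcome=F: state=CLOSED
  event#8 t=15ms outcome=F: state=CLOSED
  event#9 t=16ms outcome=S: state=CLOSED
  event#10 t=20ms outcome=F: state=CLOSED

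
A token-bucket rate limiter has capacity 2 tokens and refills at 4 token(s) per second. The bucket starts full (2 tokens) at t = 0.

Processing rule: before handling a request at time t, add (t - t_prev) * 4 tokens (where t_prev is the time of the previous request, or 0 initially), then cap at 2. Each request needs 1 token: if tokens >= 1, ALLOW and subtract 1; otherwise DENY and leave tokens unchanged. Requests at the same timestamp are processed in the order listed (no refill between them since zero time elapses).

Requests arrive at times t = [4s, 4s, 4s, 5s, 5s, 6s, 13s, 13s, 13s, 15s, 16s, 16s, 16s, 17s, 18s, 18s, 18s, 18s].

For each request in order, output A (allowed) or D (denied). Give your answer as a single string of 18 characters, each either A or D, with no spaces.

Answer: AADAAAAADAAADAAADD

Derivation:
Simulating step by step:
  req#1 t=4s: ALLOW
  req#2 t=4s: ALLOW
  req#3 t=4s: DENY
  req#4 t=5s: ALLOW
  req#5 t=5s: ALLOW
  req#6 t=6s: ALLOW
  req#7 t=13s: ALLOW
  req#8 t=13s: ALLOW
  req#9 t=13s: DENY
  req#10 t=15s: ALLOW
  req#11 t=16s: ALLOW
  req#12 t=16s: ALLOW
  req#13 t=16s: DENY
  req#14 t=17s: ALLOW
  req#15 t=18s: ALLOW
  req#16 t=18s: ALLOW
  req#17 t=18s: DENY
  req#18 t=18s: DENY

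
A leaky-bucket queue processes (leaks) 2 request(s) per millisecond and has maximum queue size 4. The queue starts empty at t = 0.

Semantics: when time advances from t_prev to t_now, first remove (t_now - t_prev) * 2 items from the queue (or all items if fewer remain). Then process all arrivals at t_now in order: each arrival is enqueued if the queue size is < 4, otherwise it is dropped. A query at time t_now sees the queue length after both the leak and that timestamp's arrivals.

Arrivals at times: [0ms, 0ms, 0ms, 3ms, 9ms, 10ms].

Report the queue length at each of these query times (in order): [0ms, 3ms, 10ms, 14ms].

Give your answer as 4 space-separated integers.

Answer: 3 1 1 0

Derivation:
Queue lengths at query times:
  query t=0ms: backlog = 3
  query t=3ms: backlog = 1
  query t=10ms: backlog = 1
  query t=14ms: backlog = 0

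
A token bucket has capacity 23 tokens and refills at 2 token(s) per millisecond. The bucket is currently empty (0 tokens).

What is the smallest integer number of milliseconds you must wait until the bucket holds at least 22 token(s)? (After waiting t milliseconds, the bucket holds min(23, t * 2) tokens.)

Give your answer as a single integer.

Need t * 2 >= 22, so t >= 22/2.
Smallest integer t = ceil(22/2) = 11.

Answer: 11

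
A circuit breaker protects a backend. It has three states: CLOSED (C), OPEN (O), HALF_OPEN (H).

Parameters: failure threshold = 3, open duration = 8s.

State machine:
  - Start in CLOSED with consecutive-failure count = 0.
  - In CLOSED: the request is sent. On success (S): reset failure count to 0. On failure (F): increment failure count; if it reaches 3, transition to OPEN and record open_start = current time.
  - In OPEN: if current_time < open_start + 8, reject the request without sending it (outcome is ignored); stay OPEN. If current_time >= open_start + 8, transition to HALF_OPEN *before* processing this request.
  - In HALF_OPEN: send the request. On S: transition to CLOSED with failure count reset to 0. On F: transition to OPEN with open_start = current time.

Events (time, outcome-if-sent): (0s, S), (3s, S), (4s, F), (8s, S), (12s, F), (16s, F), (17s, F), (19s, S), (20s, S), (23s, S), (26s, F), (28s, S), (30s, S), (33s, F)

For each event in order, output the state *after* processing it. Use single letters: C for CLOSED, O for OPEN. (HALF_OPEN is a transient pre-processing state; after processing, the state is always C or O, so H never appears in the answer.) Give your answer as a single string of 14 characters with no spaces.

Answer: CCCCCCOOOOOOOO

Derivation:
State after each event:
  event#1 t=0s outcome=S: state=CLOSED
  event#2 t=3s outcome=S: state=CLOSED
  event#3 t=4s outcome=F: state=CLOSED
  event#4 t=8s outcome=S: state=CLOSED
  event#5 t=12s outcome=F: state=CLOSED
  event#6 t=16s outcome=F: state=CLOSED
  event#7 t=17s outcome=F: state=OPEN
  event#8 t=19s outcome=S: state=OPEN
  event#9 t=20s outcome=S: state=OPEN
  event#10 t=23s outcome=S: state=OPEN
  event#11 t=26s outcome=F: state=OPEN
  event#12 t=28s outcome=S: state=OPEN
  event#13 t=30s outcome=S: state=OPEN
  event#14 t=33s outcome=F: state=OPEN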